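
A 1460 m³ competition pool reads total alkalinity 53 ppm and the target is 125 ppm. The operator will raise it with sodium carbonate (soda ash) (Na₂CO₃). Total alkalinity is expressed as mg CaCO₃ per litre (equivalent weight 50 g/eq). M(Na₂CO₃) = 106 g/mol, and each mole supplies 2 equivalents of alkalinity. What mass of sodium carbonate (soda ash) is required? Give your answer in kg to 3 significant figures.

Volume: 1460 m³ = 1,460,000 L.
Alkalinity to add: (125 − 53) = 72 mg/L as CaCO₃ × 1,460,000 L = 105,100 g as CaCO₃.
Equivalents: 105,100 g ÷ 50 g/eq = 2102 eq.
Each mole of Na₂CO₃ supplies 2 eq, so 2102 / 2 = 1051 mol.
Mass: 1051 mol × 106 g/mol = 111,400 g.

111 kg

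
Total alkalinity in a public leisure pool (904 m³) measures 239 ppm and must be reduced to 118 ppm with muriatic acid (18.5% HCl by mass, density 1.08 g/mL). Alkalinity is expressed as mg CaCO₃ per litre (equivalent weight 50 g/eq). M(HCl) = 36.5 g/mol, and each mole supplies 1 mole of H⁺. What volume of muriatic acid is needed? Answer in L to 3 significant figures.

400 L

Volume: 904 m³ = 904,000 L.
Alkalinity to neutralize: (239 − 118) = 121 mg/L as CaCO₃ × 904,000 L = 109,400 g as CaCO₃.
Equivalents of H⁺ required: 109,400 ÷ 50 g/eq = 2188 eq = 2188 mol HCl.
Mass of HCl: 2188 × 36.5 = 79,850 g.
Mass of 18.5% solution: 79,850 / 0.185 = 431,600 g.
Volume: 431,600 g ÷ 1.08 g/mL = 399,700 mL.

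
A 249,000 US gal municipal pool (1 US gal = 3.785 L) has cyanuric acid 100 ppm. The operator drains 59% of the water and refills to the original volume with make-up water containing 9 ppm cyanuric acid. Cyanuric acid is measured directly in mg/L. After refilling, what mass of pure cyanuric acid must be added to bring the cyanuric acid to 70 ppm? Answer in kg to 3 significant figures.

22.3 kg

Volume: 249,000 US gal × 3.785 L/gal = 942,465 L.
After draining 59% and refilling: 100 × 0.41 + 9 × 0.59 = 46.31 ppm.
Deficit to target: 70 − 46.31 = 23.69 mg/L.
Mass: 23.69 mg/L × 942,465 L = 22,330 g cyanuric acid.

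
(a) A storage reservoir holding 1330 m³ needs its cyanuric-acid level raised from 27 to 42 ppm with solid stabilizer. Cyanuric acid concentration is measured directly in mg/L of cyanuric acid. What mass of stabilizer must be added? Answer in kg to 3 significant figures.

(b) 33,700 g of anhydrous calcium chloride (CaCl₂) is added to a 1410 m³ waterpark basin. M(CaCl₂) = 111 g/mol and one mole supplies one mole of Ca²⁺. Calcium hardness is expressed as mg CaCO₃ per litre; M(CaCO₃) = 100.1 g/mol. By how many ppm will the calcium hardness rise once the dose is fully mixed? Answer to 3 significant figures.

(a) 19.9 kg; (b) 21.6 ppm

(a) Volume: 1330 m³ = 1,330,000 L.
(a) CYA to add: (42 − 27) = 15 mg/L × 1,330,000 L = 19,950 g cyanuric acid.

(b) Volume: 1410 m³ = 1,410,000 L.
(b) Moles of Ca²⁺: 33,700 g ÷ 111 g/mol = 303.6 mol.
(b) As CaCO₃: 303.6 mol × 100.1 g/mol = 30,390 g.
(b) Rise: 30,390 g / 1,410,000 L × 1000 = 21.55 mg/L.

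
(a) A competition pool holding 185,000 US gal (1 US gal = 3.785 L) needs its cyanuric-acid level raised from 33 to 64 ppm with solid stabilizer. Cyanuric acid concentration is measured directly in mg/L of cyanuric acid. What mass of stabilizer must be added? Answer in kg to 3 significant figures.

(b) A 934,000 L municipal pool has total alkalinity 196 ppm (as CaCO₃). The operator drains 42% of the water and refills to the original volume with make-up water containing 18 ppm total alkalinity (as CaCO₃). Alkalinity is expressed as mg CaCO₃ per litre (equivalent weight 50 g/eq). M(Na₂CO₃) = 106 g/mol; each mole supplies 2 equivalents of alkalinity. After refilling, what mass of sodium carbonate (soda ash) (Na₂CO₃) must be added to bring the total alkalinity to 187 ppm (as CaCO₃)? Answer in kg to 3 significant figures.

(a) Volume: 185,000 US gal × 3.785 L/gal = 700,225 L.
(a) CYA to add: (64 − 33) = 31 mg/L × 700,225 L = 21,710 g cyanuric acid.

(b) After draining 42% and refilling: 196 × 0.58 + 18 × 0.42 = 121.24 ppm.
(b) Deficit to target: 187 − 121.24 = 65.76 mg/L.
(b) As CaCO₃: 65.76 mg/L × 934,000 L = 61,420 g; ÷ 50 g/eq ÷ 2 = 614.2 mol Na₂CO₃.
(b) Mass: 614.2 × 106 = 65,110 g.

(a) 21.7 kg; (b) 65.1 kg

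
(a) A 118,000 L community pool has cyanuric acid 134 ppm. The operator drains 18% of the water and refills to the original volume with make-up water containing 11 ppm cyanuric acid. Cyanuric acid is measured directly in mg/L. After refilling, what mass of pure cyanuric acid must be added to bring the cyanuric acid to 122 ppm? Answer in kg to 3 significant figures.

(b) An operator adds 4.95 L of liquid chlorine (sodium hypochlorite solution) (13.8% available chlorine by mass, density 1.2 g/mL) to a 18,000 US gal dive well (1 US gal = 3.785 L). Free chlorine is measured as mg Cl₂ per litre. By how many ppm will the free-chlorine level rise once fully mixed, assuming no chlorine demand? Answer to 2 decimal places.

(a) After draining 18% and refilling: 134 × 0.82 + 11 × 0.18 = 111.86 ppm.
(a) Deficit to target: 122 − 111.86 = 10.14 mg/L.
(a) Mass: 10.14 mg/L × 118,000 L = 1197 g cyanuric acid.

(b) Volume: 18,000 US gal × 3.785 L/gal = 68,130 L.
(b) Mass of solution: 4.95 L × 1000 mL/L × 1.2 g/mL = 5940 g.
(b) Available chlorine delivered: 5940 g × 0.138 = 819.7 g as Cl₂.
(b) Concentration rise: 819.7 g / 68,130 L = 12.03 mg/L = 12.03 ppm.

(a) 1.20 kg; (b) 12.03 ppm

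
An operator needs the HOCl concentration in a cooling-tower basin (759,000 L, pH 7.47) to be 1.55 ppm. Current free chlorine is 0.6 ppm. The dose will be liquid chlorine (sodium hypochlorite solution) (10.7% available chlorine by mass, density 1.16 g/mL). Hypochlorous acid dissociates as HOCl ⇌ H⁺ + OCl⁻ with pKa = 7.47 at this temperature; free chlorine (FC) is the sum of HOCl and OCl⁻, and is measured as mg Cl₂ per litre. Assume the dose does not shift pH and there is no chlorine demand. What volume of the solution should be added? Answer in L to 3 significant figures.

15.3 L

[OCl⁻]/[HOCl] = 10^(pH − pKa) = 10^(7.47 − 7.47) = 1; fraction as HOCl = 1/(1 + 1) = 0.5.
Free chlorine required for 1.55 ppm HOCl: 1.55 / 0.5 = 3.1 ppm.
FC to add: 3.1 − 0.6 = 2.5 mg/L as Cl₂.
Cl₂ equivalent: 2.5 mg/L × 759,000 L = 1898 g.
Product at 10.7% available Cl: 1898 / 0.107 = 17,730 g.
Volume: 17,730 g ÷ 1.16 g/mL = 15,290 mL.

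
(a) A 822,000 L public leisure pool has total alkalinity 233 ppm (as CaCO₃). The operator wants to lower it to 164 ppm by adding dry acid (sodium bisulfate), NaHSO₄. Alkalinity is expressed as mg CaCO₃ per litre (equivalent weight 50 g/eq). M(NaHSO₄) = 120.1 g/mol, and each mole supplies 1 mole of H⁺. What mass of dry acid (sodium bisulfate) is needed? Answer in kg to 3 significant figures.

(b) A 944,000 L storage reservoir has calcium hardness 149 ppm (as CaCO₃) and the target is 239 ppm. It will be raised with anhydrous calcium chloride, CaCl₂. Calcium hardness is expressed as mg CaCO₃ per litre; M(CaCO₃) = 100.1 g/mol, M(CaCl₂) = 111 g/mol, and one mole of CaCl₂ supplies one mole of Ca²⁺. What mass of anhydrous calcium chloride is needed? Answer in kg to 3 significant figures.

(a) 136 kg; (b) 94.2 kg

(a) Alkalinity to neutralize: (233 − 164) = 69 mg/L as CaCO₃ × 822,000 L = 56,720 g as CaCO₃.
(a) Equivalents of H⁺ required: 56,720 ÷ 50 g/eq = 1134 eq = 1134 mol NaHSO₄.
(a) Mass of NaHSO₄: 1134 × 120.1 = 136,200 g.

(b) Hardness to add: (239 − 149) = 90 mg/L as CaCO₃ × 944,000 L = 84,960 g as CaCO₃.
(b) Moles of Ca²⁺ (1 mol Ca²⁺ ≡ 1 mol CaCO₃): 84,960 / 100.1 g/mol = 848.8 mol.
(b) Mass of CaCl₂: 848.8 × 111 = 94,210 g.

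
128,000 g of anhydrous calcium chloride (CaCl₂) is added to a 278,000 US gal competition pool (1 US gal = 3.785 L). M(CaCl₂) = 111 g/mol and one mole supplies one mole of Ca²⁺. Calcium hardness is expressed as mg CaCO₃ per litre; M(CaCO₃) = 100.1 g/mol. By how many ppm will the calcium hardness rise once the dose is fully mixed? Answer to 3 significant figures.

Volume: 278,000 US gal × 3.785 L/gal = 1,052,230 L.
Moles of Ca²⁺: 128,000 g ÷ 111 g/mol = 1153 mol.
As CaCO₃: 1153 mol × 100.1 g/mol = 115,400 g.
Rise: 115,400 g / 1,052,230 L × 1000 = 109.7 mg/L.

110 ppm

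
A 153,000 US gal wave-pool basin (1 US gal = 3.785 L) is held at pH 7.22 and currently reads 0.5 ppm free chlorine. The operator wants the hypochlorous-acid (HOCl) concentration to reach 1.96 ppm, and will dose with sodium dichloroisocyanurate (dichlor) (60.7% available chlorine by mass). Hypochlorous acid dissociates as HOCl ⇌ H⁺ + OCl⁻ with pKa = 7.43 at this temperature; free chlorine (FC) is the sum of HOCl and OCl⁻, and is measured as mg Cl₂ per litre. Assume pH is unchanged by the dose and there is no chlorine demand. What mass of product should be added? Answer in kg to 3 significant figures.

2.55 kg

Volume: 153,000 US gal × 3.785 L/gal = 579,105 L.
[OCl⁻]/[HOCl] = 10^(pH − pKa) = 10^(7.22 − 7.43) = 0.6166; fraction as HOCl = 1/(1 + 0.6166) = 0.6186.
Free chlorine required for 1.96 ppm HOCl: 1.96 / 0.6186 = 3.169 ppm.
FC to add: 3.169 − 0.5 = 2.669 mg/L as Cl₂.
Cl₂ equivalent: 2.669 mg/L × 579,105 L = 1545 g.
Product at 60.7% available Cl: 1545 / 0.607 = 2546 g.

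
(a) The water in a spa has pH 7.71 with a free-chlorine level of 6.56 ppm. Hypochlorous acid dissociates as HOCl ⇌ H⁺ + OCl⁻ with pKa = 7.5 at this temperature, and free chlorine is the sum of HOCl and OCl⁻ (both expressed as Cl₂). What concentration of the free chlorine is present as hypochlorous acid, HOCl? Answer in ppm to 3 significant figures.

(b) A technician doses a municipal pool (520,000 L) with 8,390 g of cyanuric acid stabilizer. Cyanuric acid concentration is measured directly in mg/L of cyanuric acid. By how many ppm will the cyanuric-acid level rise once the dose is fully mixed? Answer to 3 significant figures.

(a) [OCl⁻]/[HOCl] = 10^(pH − pKa) = 10^(7.71 − 7.5) = 10^0.21 = 1.622.
(a) Fraction as HOCl = 1 / (1 + 1.622) = 0.3814.
(a) HOCl = 0.3814 × 6.56 ppm = 2.502 ppm.

(b) Rise: 8,390 g / 520,000 L × 1000 = 16.13 mg/L.

(a) 2.50 ppm; (b) 16.1 ppm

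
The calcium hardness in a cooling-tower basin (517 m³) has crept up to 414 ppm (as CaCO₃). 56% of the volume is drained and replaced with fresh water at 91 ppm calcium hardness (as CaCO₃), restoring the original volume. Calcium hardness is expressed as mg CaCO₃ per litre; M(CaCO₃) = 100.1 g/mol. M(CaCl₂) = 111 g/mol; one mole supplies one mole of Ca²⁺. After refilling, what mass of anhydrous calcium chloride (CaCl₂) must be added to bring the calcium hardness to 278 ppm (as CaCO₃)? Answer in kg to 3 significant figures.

25.7 kg

Volume: 517 m³ = 517,000 L.
After draining 56% and refilling: 414 × 0.44 + 91 × 0.56 = 233.12 ppm.
Deficit to target: 278 − 233.12 = 44.88 mg/L.
As CaCO₃: 44.88 mg/L × 517,000 L = 23,200 g; ÷ 100.1 = 231.8 mol Ca²⁺.
Mass: 231.8 × 111 = 25,730 g.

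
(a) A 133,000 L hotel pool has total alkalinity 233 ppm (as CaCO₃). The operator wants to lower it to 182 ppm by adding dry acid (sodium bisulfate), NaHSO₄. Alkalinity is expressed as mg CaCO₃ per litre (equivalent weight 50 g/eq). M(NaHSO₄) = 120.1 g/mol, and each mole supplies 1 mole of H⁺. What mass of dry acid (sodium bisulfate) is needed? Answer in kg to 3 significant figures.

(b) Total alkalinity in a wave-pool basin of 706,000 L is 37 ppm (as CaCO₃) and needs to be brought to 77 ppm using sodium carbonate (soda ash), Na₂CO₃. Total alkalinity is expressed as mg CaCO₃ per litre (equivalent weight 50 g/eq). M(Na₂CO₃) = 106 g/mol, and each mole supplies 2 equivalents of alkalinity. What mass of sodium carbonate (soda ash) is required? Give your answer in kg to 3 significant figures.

(a) 16.3 kg; (b) 29.9 kg

(a) Alkalinity to neutralize: (233 − 182) = 51 mg/L as CaCO₃ × 133,000 L = 6783 g as CaCO₃.
(a) Equivalents of H⁺ required: 6783 ÷ 50 g/eq = 135.7 eq = 135.7 mol NaHSO₄.
(a) Mass of NaHSO₄: 135.7 × 120.1 = 16,290 g.

(b) Alkalinity to add: (77 − 37) = 40 mg/L as CaCO₃ × 706,000 L = 28,240 g as CaCO₃.
(b) Equivalents: 28,240 g ÷ 50 g/eq = 564.8 eq.
(b) Each mole of Na₂CO₃ supplies 2 eq, so 564.8 / 2 = 282.4 mol.
(b) Mass: 282.4 mol × 106 g/mol = 29,930 g.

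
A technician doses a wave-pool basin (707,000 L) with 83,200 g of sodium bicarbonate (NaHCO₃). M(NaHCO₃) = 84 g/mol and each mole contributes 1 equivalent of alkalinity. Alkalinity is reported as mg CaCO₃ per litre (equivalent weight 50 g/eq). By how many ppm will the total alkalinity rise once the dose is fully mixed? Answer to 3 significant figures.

70.0 ppm

Moles of NaHCO₃: 83,200 g ÷ 84 g/mol = 990.5 mol → 990.5 eq of alkalinity.
As CaCO₃: 990.5 eq × 50 g/eq = 49,520 g.
Rise: 49,520 g / 707,000 L × 1000 = 70.05 mg/L.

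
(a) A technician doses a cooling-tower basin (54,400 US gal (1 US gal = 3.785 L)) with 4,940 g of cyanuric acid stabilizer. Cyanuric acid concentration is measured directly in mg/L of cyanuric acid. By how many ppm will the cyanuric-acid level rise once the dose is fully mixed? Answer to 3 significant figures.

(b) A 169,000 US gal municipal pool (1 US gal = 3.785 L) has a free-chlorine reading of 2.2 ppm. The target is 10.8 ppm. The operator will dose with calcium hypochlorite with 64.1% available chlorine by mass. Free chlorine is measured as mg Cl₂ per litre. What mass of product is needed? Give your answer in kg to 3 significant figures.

(a) 24.0 ppm; (b) 8.58 kg

(a) Volume: 54,400 US gal × 3.785 L/gal = 205,904 L.
(a) Rise: 4,940 g / 205,904 L × 1000 = 23.99 mg/L.

(b) Volume: 169,000 US gal × 3.785 L/gal = 639,665 L.
(b) Chlorine deficit: 10.8 − 2.2 = 8.6 ppm = 8.6 mg/L as Cl₂.
(b) Cl₂ equivalent needed: 8.6 mg/L × 639,665 L = 5,501,000 mg = 5501 g.
(b) Product at 64.1% available chlorine: 5501 / 0.641 = 8582 g.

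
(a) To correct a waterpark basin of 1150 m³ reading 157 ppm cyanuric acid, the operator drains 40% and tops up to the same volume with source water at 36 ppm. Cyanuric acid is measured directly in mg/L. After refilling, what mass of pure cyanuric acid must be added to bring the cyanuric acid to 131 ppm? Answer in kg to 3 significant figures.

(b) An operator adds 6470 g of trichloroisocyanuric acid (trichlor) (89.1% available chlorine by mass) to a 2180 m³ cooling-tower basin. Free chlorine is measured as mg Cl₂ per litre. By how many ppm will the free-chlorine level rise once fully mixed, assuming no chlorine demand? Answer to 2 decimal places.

(a) Volume: 1150 m³ = 1,150,000 L.
(a) After draining 40% and refilling: 157 × 0.60 + 36 × 0.40 = 108.6 ppm.
(a) Deficit to target: 131 − 108.6 = 22.4 mg/L.
(a) Mass: 22.4 mg/L × 1,150,000 L = 25,760 g cyanuric acid.

(b) Volume: 2180 m³ = 2,180,000 L.
(b) Available chlorine delivered: 6470 g × 0.891 = 5765 g as Cl₂.
(b) Concentration rise: 5765 g / 2,180,000 L = 2.644 mg/L = 2.64 ppm.

(a) 25.8 kg; (b) 2.64 ppm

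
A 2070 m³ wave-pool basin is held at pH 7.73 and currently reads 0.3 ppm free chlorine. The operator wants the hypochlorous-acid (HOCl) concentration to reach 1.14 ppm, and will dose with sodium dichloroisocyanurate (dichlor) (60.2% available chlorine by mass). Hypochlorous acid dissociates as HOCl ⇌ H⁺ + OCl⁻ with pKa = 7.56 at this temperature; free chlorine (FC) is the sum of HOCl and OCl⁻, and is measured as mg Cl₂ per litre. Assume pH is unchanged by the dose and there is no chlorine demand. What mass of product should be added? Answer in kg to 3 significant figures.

Volume: 2070 m³ = 2,070,000 L.
[OCl⁻]/[HOCl] = 10^(pH − pKa) = 10^(7.73 − 7.56) = 1.479; fraction as HOCl = 1/(1 + 1.479) = 0.4034.
Free chlorine required for 1.14 ppm HOCl: 1.14 / 0.4034 = 2.826 ppm.
FC to add: 2.826 − 0.3 = 2.526 mg/L as Cl₂.
Cl₂ equivalent: 2.526 mg/L × 2,070,000 L = 5229 g.
Product at 60.2% available Cl: 5229 / 0.602 = 8686 g.

8.69 kg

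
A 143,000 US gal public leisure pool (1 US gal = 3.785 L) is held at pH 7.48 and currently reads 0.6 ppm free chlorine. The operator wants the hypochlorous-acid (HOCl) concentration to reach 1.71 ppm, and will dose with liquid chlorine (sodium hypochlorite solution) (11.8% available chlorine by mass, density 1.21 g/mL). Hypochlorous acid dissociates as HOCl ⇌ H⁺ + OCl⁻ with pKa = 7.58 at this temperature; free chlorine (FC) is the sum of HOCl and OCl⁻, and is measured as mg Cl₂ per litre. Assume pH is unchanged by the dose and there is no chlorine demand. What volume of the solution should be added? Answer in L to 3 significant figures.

Volume: 143,000 US gal × 3.785 L/gal = 541,255 L.
[OCl⁻]/[HOCl] = 10^(pH − pKa) = 10^(7.48 − 7.58) = 0.7943; fraction as HOCl = 1/(1 + 0.7943) = 0.5573.
Free chlorine required for 1.71 ppm HOCl: 1.71 / 0.5573 = 3.068 ppm.
FC to add: 3.068 − 0.6 = 2.468 mg/L as Cl₂.
Cl₂ equivalent: 2.468 mg/L × 541,255 L = 1336 g.
Product at 11.8% available Cl: 1336 / 0.118 = 11,320 g.
Volume: 11,320 g ÷ 1.21 g/mL = 9357 mL.

9.36 L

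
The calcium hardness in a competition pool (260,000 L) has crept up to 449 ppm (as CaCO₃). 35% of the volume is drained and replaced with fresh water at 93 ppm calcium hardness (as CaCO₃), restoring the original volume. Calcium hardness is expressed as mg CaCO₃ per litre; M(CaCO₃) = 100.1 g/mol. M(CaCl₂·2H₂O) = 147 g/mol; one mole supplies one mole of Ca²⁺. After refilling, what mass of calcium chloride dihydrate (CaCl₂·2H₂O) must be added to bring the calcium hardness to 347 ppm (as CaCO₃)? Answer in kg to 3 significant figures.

8.63 kg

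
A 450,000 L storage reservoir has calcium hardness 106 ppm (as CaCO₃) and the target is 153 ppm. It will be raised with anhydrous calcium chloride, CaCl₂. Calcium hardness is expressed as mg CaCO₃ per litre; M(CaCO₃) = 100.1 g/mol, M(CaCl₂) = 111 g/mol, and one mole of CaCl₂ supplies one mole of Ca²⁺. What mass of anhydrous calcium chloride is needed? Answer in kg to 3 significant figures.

23.5 kg

Hardness to add: (153 − 106) = 47 mg/L as CaCO₃ × 450,000 L = 21,150 g as CaCO₃.
Moles of Ca²⁺ (1 mol Ca²⁺ ≡ 1 mol CaCO₃): 21,150 / 100.1 g/mol = 211.3 mol.
Mass of CaCl₂: 211.3 × 111 = 23,450 g.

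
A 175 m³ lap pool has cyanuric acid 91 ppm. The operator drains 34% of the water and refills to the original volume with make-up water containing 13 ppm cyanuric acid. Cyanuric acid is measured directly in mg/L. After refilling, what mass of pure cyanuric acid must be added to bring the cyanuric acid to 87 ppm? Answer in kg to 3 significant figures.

Volume: 175 m³ = 175,000 L.
After draining 34% and refilling: 91 × 0.66 + 13 × 0.34 = 64.48 ppm.
Deficit to target: 87 − 64.48 = 22.52 mg/L.
Mass: 22.52 mg/L × 175,000 L = 3941 g cyanuric acid.

3.94 kg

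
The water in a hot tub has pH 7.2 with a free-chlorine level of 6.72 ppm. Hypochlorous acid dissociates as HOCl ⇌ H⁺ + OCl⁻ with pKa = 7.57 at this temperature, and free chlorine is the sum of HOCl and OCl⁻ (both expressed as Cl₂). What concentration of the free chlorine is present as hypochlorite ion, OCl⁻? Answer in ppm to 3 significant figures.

2.01 ppm

[OCl⁻]/[HOCl] = 10^(pH − pKa) = 10^(7.2 − 7.57) = 10^-0.37 = 0.4266.
Fraction as HOCl = 1 / (1 + 0.4266) = 0.701.
OCl⁻ = (1 − 0.701) × 6.72 ppm = 2.009 ppm.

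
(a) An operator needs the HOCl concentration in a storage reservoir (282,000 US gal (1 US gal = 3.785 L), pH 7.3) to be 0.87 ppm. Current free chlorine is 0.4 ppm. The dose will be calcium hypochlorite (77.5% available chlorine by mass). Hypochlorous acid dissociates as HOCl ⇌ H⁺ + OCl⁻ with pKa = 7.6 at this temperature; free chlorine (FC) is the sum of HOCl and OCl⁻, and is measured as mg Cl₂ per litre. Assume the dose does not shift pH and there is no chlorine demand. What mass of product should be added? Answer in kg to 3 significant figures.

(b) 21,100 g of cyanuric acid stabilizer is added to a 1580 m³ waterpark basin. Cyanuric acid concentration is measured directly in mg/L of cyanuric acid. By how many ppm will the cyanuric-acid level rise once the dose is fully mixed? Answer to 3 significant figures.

(a) 1.25 kg; (b) 13.4 ppm

(a) Volume: 282,000 US gal × 3.785 L/gal = 1,067,370 L.
(a) [OCl⁻]/[HOCl] = 10^(pH − pKa) = 10^(7.3 − 7.6) = 0.5012; fraction as HOCl = 1/(1 + 0.5012) = 0.6661.
(a) Free chlorine required for 0.87 ppm HOCl: 0.87 / 0.6661 = 1.306 ppm.
(a) FC to add: 1.306 − 0.4 = 0.906 mg/L as Cl₂.
(a) Cl₂ equivalent: 0.906 mg/L × 1,067,370 L = 967.1 g.
(a) Product at 77.5% available Cl: 967.1 / 0.775 = 1248 g.

(b) Volume: 1580 m³ = 1,580,000 L.
(b) Rise: 21,100 g / 1,580,000 L × 1000 = 13.35 mg/L.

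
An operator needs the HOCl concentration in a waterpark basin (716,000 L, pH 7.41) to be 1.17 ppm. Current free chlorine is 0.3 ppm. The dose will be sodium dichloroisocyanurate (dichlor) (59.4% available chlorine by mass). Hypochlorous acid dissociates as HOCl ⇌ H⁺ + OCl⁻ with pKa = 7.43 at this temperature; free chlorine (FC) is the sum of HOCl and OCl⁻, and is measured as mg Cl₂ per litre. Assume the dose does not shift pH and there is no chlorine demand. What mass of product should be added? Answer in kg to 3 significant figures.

[OCl⁻]/[HOCl] = 10^(pH − pKa) = 10^(7.41 − 7.43) = 0.955; fraction as HOCl = 1/(1 + 0.955) = 0.5115.
Free chlorine required for 1.17 ppm HOCl: 1.17 / 0.5115 = 2.287 ppm.
FC to add: 2.287 − 0.3 = 1.987 mg/L as Cl₂.
Cl₂ equivalent: 1.987 mg/L × 716,000 L = 1423 g.
Product at 59.4% available Cl: 1423 / 0.594 = 2396 g.

2.40 kg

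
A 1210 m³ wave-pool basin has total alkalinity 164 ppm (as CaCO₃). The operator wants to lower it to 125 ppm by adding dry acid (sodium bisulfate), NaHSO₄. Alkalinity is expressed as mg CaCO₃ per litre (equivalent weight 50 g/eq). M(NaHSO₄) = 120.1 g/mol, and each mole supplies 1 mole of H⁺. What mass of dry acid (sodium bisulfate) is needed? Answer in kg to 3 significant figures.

113 kg

Volume: 1210 m³ = 1,210,000 L.
Alkalinity to neutralize: (164 − 125) = 39 mg/L as CaCO₃ × 1,210,000 L = 47,190 g as CaCO₃.
Equivalents of H⁺ required: 47,190 ÷ 50 g/eq = 943.8 eq = 943.8 mol NaHSO₄.
Mass of NaHSO₄: 943.8 × 120.1 = 113,400 g.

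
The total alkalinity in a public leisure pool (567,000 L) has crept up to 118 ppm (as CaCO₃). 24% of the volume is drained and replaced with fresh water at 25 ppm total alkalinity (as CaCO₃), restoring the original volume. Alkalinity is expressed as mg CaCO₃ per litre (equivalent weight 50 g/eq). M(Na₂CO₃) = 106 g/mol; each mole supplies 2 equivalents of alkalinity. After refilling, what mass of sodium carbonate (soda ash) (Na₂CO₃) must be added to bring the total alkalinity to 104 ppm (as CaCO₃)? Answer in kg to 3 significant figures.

5.00 kg

After draining 24% and refilling: 118 × 0.76 + 25 × 0.24 = 95.68 ppm.
Deficit to target: 104 − 95.68 = 8.32 mg/L.
As CaCO₃: 8.32 mg/L × 567,000 L = 4717 g; ÷ 50 g/eq ÷ 2 = 47.17 mol Na₂CO₃.
Mass: 47.17 × 106 = 5000 g.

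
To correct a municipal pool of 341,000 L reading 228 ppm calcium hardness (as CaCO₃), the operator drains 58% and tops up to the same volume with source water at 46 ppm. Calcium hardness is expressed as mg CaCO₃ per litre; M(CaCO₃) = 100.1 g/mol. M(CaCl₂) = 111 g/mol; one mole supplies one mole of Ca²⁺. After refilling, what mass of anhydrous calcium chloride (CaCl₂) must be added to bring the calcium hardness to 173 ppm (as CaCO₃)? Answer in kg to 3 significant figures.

19.1 kg

After draining 58% and refilling: 228 × 0.42 + 46 × 0.58 = 122.44 ppm.
Deficit to target: 173 − 122.44 = 50.56 mg/L.
As CaCO₃: 50.56 mg/L × 341,000 L = 17,240 g; ÷ 100.1 = 172.2 mol Ca²⁺.
Mass: 172.2 × 111 = 19,120 g.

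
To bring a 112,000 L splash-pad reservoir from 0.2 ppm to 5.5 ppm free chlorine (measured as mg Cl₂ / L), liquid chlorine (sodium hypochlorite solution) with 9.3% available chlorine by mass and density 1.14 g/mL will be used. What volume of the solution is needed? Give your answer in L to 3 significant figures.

Chlorine deficit: 5.5 − 0.2 = 5.3 ppm = 5.3 mg/L as Cl₂.
Cl₂ equivalent needed: 5.3 mg/L × 112,000 L = 593,600 mg = 593.6 g.
Product at 9.3% available chlorine: 593.6 / 0.093 = 6383 g.
Volume at density 1.14 g/mL: 6383 g ÷ 1.14 g/mL = 5599 mL.

5.60 L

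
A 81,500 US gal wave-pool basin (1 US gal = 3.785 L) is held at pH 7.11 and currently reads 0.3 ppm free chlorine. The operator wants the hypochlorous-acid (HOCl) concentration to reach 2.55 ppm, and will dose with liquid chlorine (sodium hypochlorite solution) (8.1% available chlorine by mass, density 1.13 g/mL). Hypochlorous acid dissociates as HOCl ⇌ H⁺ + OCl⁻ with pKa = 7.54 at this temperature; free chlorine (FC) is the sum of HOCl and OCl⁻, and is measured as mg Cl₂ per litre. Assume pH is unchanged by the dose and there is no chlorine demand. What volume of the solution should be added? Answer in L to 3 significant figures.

10.8 L

Volume: 81,500 US gal × 3.785 L/gal = 308,478 L.
[OCl⁻]/[HOCl] = 10^(pH − pKa) = 10^(7.11 − 7.54) = 0.3715; fraction as HOCl = 1/(1 + 0.3715) = 0.7291.
Free chlorine required for 2.55 ppm HOCl: 2.55 / 0.7291 = 3.497 ppm.
FC to add: 3.497 − 0.3 = 3.197 mg/L as Cl₂.
Cl₂ equivalent: 3.197 mg/L × 308,478 L = 986.3 g.
Product at 8.1% available Cl: 986.3 / 0.081 = 12,180 g.
Volume: 12,180 g ÷ 1.13 g/mL = 10,780 mL.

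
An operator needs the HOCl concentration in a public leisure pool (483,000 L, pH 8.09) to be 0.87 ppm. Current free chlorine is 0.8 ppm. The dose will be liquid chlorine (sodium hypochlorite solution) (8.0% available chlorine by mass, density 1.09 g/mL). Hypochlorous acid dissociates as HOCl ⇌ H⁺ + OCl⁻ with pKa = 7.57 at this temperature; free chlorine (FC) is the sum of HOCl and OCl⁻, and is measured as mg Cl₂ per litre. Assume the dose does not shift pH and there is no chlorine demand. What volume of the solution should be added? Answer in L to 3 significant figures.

16.3 L

[OCl⁻]/[HOCl] = 10^(pH − pKa) = 10^(8.09 − 7.57) = 3.311; fraction as HOCl = 1/(1 + 3.311) = 0.2319.
Free chlorine required for 0.87 ppm HOCl: 0.87 / 0.2319 = 3.751 ppm.
FC to add: 3.751 − 0.8 = 2.951 mg/L as Cl₂.
Cl₂ equivalent: 2.951 mg/L × 483,000 L = 1425 g.
Product at 8.0% available Cl: 1425 / 0.08 = 17,820 g.
Volume: 17,820 g ÷ 1.09 g/mL = 16,340 mL.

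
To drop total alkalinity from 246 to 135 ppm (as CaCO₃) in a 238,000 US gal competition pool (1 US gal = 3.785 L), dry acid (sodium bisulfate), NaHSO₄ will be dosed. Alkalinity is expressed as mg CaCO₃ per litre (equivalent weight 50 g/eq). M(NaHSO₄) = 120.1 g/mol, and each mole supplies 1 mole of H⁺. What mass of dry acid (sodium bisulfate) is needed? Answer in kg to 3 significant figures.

Volume: 238,000 US gal × 3.785 L/gal = 900,830 L.
Alkalinity to neutralize: (246 − 135) = 111 mg/L as CaCO₃ × 900,830 L = 99,990 g as CaCO₃.
Equivalents of H⁺ required: 99,990 ÷ 50 g/eq = 2000 eq = 2000 mol NaHSO₄.
Mass of NaHSO₄: 2000 × 120.1 = 240,200 g.

240 kg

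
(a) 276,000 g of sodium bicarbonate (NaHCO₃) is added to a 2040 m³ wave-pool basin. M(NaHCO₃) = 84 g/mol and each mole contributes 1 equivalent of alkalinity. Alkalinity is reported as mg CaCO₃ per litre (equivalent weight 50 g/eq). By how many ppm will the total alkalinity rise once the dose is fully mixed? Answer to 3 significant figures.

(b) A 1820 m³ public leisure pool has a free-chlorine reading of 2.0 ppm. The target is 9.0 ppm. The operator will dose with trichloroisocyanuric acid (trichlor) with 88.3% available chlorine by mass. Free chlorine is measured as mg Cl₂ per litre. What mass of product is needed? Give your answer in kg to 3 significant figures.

(a) Volume: 2040 m³ = 2,040,000 L.
(a) Moles of NaHCO₃: 276,000 g ÷ 84 g/mol = 3286 mol → 3286 eq of alkalinity.
(a) As CaCO₃: 3286 eq × 50 g/eq = 164,300 g.
(a) Rise: 164,300 g / 2,040,000 L × 1000 = 80.53 mg/L.

(b) Volume: 1820 m³ = 1,820,000 L.
(b) Chlorine deficit: 9.0 − 2.0 = 7 ppm = 7 mg/L as Cl₂.
(b) Cl₂ equivalent needed: 7 mg/L × 1,820,000 L = 12,740,000 mg = 12,740 g.
(b) Product at 88.3% available chlorine: 12,740 / 0.883 = 14,430 g.

(a) 80.5 ppm; (b) 14.4 kg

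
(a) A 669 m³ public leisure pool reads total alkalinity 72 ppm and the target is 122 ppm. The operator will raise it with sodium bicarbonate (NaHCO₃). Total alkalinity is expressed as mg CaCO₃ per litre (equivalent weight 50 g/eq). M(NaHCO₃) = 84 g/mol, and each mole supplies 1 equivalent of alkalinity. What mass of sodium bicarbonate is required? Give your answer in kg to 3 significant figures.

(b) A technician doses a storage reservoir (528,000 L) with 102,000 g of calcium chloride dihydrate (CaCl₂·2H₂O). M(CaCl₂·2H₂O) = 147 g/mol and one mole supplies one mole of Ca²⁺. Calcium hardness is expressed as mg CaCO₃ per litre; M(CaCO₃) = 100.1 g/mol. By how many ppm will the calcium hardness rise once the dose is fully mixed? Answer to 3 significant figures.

(a) 56.2 kg; (b) 132 ppm

(a) Volume: 669 m³ = 669,000 L.
(a) Alkalinity to add: (122 − 72) = 50 mg/L as CaCO₃ × 669,000 L = 33,450 g as CaCO₃.
(a) Equivalents: 33,450 g ÷ 50 g/eq = 669 eq.
(a) NaHCO₃ supplies 1 eq per mole → 669 mol.
(a) Mass: 669 mol × 84 g/mol = 56,200 g.

(b) Moles of Ca²⁺: 102,000 g ÷ 147 g/mol = 693.9 mol.
(b) As CaCO₃: 693.9 mol × 100.1 g/mol = 69,460 g.
(b) Rise: 69,460 g / 528,000 L × 1000 = 131.5 mg/L.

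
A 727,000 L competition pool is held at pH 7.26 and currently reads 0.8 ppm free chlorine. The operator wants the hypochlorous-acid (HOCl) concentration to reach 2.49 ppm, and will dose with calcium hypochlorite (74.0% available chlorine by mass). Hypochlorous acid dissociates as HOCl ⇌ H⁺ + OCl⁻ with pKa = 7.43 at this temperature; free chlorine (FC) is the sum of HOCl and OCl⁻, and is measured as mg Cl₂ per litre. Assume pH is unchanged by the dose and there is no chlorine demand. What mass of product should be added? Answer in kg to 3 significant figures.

3.31 kg

[OCl⁻]/[HOCl] = 10^(pH − pKa) = 10^(7.26 − 7.43) = 0.6761; fraction as HOCl = 1/(1 + 0.6761) = 0.5966.
Free chlorine required for 2.49 ppm HOCl: 2.49 / 0.5966 = 4.173 ppm.
FC to add: 4.173 − 0.8 = 3.373 mg/L as Cl₂.
Cl₂ equivalent: 3.373 mg/L × 727,000 L = 2452 g.
Product at 74.0% available Cl: 2452 / 0.74 = 3314 g.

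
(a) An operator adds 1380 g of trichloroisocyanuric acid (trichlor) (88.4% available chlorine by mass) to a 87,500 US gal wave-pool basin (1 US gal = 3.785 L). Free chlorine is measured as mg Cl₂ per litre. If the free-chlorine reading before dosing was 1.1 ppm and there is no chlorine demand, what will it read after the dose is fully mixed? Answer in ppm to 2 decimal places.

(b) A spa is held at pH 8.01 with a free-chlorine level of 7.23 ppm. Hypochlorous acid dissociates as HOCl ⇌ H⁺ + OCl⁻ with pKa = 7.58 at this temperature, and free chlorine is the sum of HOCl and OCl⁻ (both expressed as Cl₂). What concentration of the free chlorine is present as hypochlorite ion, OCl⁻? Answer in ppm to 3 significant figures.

(a) 4.78 ppm; (b) 5.27 ppm

(a) Volume: 87,500 US gal × 3.785 L/gal = 331,188 L.
(a) Available chlorine delivered: 1380 g × 0.884 = 1220 g as Cl₂.
(a) Concentration rise: 1220 g / 331,188 L = 3.683 mg/L = 3.68 ppm.
(a) Final FC: 1.1 + 3.68 = 4.78 ppm.

(b) [OCl⁻]/[HOCl] = 10^(pH − pKa) = 10^(8.01 − 7.58) = 10^0.43 = 2.692.
(b) Fraction as HOCl = 1 / (1 + 2.692) = 0.2709.
(b) OCl⁻ = (1 − 0.2709) × 7.23 ppm = 5.271 ppm.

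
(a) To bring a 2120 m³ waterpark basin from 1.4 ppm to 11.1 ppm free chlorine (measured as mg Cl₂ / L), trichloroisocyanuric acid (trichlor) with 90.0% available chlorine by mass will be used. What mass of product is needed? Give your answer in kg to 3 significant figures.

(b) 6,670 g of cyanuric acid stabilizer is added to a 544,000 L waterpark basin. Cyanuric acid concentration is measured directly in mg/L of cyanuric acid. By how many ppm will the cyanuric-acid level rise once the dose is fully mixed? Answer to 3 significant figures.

(a) 22.8 kg; (b) 12.3 ppm

(a) Volume: 2120 m³ = 2,120,000 L.
(a) Chlorine deficit: 11.1 − 1.4 = 9.7 ppm = 9.7 mg/L as Cl₂.
(a) Cl₂ equivalent needed: 9.7 mg/L × 2,120,000 L = 20,560,000 mg = 20,560 g.
(a) Product at 90.0% available chlorine: 20,560 / 0.9 = 22,850 g.

(b) Rise: 6,670 g / 544,000 L × 1000 = 12.26 mg/L.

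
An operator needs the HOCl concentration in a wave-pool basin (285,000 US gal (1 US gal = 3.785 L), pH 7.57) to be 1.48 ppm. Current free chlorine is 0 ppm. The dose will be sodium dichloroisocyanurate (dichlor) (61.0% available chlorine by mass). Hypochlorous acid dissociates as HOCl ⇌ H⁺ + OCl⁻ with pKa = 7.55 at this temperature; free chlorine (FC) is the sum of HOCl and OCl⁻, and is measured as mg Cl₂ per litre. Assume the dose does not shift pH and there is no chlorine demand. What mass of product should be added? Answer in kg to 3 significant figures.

5.36 kg

Volume: 285,000 US gal × 3.785 L/gal = 1,078,725 L.
[OCl⁻]/[HOCl] = 10^(pH − pKa) = 10^(7.57 − 7.55) = 1.047; fraction as HOCl = 1/(1 + 1.047) = 0.4885.
Free chlorine required for 1.48 ppm HOCl: 1.48 / 0.4885 = 3.03 ppm.
FC to add: 3.03 − 0 = 3.03 mg/L as Cl₂.
Cl₂ equivalent: 3.03 mg/L × 1,078,725 L = 3268 g.
Product at 61.0% available Cl: 3268 / 0.61 = 5358 g.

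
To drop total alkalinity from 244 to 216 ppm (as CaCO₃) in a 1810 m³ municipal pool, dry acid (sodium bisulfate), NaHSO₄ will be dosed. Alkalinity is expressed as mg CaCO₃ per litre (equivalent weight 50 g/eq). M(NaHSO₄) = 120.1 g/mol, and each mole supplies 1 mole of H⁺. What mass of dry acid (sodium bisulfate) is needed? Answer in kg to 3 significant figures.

122 kg

Volume: 1810 m³ = 1,810,000 L.
Alkalinity to neutralize: (244 − 216) = 28 mg/L as CaCO₃ × 1,810,000 L = 50,680 g as CaCO₃.
Equivalents of H⁺ required: 50,680 ÷ 50 g/eq = 1014 eq = 1014 mol NaHSO₄.
Mass of NaHSO₄: 1014 × 120.1 = 121,700 g.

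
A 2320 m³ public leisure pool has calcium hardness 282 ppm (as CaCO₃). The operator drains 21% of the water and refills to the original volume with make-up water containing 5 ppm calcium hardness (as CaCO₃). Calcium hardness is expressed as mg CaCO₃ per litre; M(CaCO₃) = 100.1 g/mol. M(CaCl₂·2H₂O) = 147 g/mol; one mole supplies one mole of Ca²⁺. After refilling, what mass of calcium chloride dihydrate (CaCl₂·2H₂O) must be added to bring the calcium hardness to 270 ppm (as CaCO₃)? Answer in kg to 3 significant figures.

Volume: 2320 m³ = 2,320,000 L.
After draining 21% and refilling: 282 × 0.79 + 5 × 0.21 = 223.83 ppm.
Deficit to target: 270 − 223.83 = 46.17 mg/L.
As CaCO₃: 46.17 mg/L × 2,320,000 L = 107,100 g; ÷ 100.1 = 1070 mol Ca²⁺.
Mass: 1070 × 147 = 157,300 g.

157 kg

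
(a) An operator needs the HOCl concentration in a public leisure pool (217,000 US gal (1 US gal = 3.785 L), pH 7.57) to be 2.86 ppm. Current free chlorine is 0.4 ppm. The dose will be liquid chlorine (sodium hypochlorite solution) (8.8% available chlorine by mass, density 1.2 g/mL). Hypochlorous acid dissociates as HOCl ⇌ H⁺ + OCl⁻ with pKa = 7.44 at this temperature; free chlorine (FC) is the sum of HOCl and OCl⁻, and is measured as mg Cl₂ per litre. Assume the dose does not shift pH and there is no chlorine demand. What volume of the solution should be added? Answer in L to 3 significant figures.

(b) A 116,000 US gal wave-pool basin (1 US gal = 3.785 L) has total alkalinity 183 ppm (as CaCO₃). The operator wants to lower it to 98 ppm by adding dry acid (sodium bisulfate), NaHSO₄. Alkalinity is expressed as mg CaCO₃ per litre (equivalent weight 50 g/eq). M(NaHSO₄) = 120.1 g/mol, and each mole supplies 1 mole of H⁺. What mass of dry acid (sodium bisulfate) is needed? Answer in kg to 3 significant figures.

(a) 49.1 L; (b) 89.6 kg

(a) Volume: 217,000 US gal × 3.785 L/gal = 821,345 L.
(a) [OCl⁻]/[HOCl] = 10^(pH − pKa) = 10^(7.57 − 7.44) = 1.349; fraction as HOCl = 1/(1 + 1.349) = 0.4257.
(a) Free chlorine required for 2.86 ppm HOCl: 2.86 / 0.4257 = 6.718 ppm.
(a) FC to add: 6.718 − 0.4 = 6.318 mg/L as Cl₂.
(a) Cl₂ equivalent: 6.318 mg/L × 821,345 L = 5189 g.
(a) Product at 8.8% available Cl: 5189 / 0.088 = 58,970 g.
(a) Volume: 58,970 g ÷ 1.2 g/mL = 49,140 mL.

(b) Volume: 116,000 US gal × 3.785 L/gal = 439,060 L.
(b) Alkalinity to neutralize: (183 − 98) = 85 mg/L as CaCO₃ × 439,060 L = 37,320 g as CaCO₃.
(b) Equivalents of H⁺ required: 37,320 ÷ 50 g/eq = 746.4 eq = 746.4 mol NaHSO₄.
(b) Mass of NaHSO₄: 746.4 × 120.1 = 89,640 g.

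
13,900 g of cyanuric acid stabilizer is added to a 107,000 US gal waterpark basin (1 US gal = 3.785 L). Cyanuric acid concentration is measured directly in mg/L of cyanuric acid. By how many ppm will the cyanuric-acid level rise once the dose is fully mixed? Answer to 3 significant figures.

34.3 ppm

Volume: 107,000 US gal × 3.785 L/gal = 404,995 L.
Rise: 13,900 g / 404,995 L × 1000 = 34.32 mg/L.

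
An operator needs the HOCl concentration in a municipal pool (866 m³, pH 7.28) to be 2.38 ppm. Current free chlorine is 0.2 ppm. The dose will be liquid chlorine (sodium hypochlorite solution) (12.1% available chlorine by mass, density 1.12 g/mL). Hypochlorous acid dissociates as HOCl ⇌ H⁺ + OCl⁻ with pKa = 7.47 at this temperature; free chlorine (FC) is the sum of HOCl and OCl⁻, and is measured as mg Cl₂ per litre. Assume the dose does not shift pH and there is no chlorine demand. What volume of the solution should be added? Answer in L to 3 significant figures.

Volume: 866 m³ = 866,000 L.
[OCl⁻]/[HOCl] = 10^(pH − pKa) = 10^(7.28 − 7.47) = 0.6457; fraction as HOCl = 1/(1 + 0.6457) = 0.6077.
Free chlorine required for 2.38 ppm HOCl: 2.38 / 0.6077 = 3.917 ppm.
FC to add: 3.917 − 0.2 = 3.717 mg/L as Cl₂.
Cl₂ equivalent: 3.717 mg/L × 866,000 L = 3219 g.
Product at 12.1% available Cl: 3219 / 0.121 = 26,600 g.
Volume: 26,600 g ÷ 1.12 g/mL = 23,750 mL.

23.8 L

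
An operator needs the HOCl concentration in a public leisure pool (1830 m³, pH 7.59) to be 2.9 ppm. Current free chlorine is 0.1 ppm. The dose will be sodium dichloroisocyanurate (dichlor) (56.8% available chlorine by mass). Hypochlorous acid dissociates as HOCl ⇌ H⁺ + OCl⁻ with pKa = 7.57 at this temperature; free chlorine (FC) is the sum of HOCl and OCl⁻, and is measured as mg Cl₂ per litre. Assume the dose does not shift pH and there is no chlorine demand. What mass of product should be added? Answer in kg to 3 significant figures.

18.8 kg

Volume: 1830 m³ = 1,830,000 L.
[OCl⁻]/[HOCl] = 10^(pH − pKa) = 10^(7.59 − 7.57) = 1.047; fraction as HOCl = 1/(1 + 1.047) = 0.4885.
Free chlorine required for 2.9 ppm HOCl: 2.9 / 0.4885 = 5.937 ppm.
FC to add: 5.937 − 0.1 = 5.837 mg/L as Cl₂.
Cl₂ equivalent: 5.837 mg/L × 1,830,000 L = 10,680 g.
Product at 56.8% available Cl: 10,680 / 0.568 = 18,800 g.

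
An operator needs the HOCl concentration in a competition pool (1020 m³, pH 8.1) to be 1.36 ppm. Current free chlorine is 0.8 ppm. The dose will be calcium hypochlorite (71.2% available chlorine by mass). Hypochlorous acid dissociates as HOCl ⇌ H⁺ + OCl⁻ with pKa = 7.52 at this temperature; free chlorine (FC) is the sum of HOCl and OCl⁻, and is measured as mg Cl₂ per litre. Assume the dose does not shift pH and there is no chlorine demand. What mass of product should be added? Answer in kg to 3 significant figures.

8.21 kg

Volume: 1020 m³ = 1,020,000 L.
[OCl⁻]/[HOCl] = 10^(pH − pKa) = 10^(8.1 − 7.52) = 3.802; fraction as HOCl = 1/(1 + 3.802) = 0.2083.
Free chlorine required for 1.36 ppm HOCl: 1.36 / 0.2083 = 6.531 ppm.
FC to add: 6.531 − 0.8 = 5.731 mg/L as Cl₂.
Cl₂ equivalent: 5.731 mg/L × 1,020,000 L = 5845 g.
Product at 71.2% available Cl: 5845 / 0.712 = 8210 g.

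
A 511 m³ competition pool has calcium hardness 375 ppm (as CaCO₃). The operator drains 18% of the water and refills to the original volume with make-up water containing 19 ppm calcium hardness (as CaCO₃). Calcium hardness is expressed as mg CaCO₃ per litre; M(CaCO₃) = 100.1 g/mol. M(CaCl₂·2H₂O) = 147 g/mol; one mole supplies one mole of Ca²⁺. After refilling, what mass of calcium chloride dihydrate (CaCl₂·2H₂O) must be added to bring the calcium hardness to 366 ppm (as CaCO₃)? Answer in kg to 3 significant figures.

Volume: 511 m³ = 511,000 L.
After draining 18% and refilling: 375 × 0.82 + 19 × 0.18 = 310.92 ppm.
Deficit to target: 366 − 310.92 = 55.08 mg/L.
As CaCO₃: 55.08 mg/L × 511,000 L = 28,150 g; ÷ 100.1 = 281.2 mol Ca²⁺.
Mass: 281.2 × 147 = 41,330 g.

41.3 kg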